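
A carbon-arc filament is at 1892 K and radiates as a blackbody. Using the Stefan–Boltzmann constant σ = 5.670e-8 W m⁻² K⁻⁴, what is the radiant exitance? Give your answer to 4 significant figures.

I ≈ 7.266×10⁵ W/m²

Stefan–Boltzmann: I = σT⁴ = 5.670×10⁻⁸ × (1892)⁴ = 7.266×10⁵ W/m².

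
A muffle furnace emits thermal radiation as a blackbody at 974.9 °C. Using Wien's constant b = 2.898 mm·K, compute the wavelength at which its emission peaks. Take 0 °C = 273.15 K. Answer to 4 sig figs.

λ_max ≈ 2.322 μm

T = 974.9 °C + 273.15 = 1248.05 K.
Wien's displacement law: λ_max = b/T = (2.898×10⁻³ m·K)/(1248.05 K) = 2.3220×10⁻⁶ m.
That is 2.322 μm, in the infrared range.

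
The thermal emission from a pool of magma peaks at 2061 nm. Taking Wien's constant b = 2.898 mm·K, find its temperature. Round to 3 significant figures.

Wien's law gives T = b/λ_max = (2.898×10⁻³ m·K)/(2.061×10⁻⁶ m) = 1.41×10³ K.

T ≈ 1.41×10³ K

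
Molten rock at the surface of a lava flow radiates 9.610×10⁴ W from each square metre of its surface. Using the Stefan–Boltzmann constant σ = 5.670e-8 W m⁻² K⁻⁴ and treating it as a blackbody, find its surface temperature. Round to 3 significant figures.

I = σT⁴, so T = (I/σ)^(1/4) = (9.610×10⁴/(5.670×10⁻⁸))^(1/4) = 1.14×10³ K.

T ≈ 1.14×10³ K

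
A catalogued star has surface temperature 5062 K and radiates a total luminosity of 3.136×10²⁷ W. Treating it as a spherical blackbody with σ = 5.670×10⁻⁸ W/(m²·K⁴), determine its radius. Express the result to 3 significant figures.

L = 4πR²σT⁴ ⇒ R = √(L/(4πσT⁴)).
σT⁴ = 3.72282×10⁷ W/m², so R = √(3.136×10²⁷/(4π×3.72282×10⁷)) = 2.59×10⁹ m.

R ≈ 2.59×10⁹ m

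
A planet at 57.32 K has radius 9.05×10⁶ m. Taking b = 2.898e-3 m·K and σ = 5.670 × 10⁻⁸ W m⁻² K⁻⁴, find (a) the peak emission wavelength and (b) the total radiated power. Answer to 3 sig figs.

λ_max ≈ 50.6 μm; P ≈ 6.30×10¹⁴ W

(a) λ_max = b/T = 2.898×10⁻³/57.32 = 5.056×10⁻⁵ m = 50.6 μm.
Surface area A = 4πR² = 4π(9.05×10⁶ m)² = 1.02922×10¹⁵ m².
(b) P = σAT⁴ = 5.670×10⁻⁸×1.02922×10¹⁵×(57.32)⁴ = 6.30×10¹⁴ W.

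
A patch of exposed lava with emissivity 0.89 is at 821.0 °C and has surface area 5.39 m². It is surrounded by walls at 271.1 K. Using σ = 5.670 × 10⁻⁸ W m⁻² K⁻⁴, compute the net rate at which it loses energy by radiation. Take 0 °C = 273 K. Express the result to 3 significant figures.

T = 821.0 °C + 273 = 1094.0 K.
Area A = 5.39 m².
Net radiated power P_net = εσA(T⁴ − T₀⁴) = 0.89×5.670×10⁻⁸×5.39×(1094.0⁴ − 271.1⁴).
T⁴ − T₀⁴ = 1.43242×10¹² − 5.40155×10⁹ = 1.42702×10¹² K⁴, so P_net = 3.88×10⁵ W.

Net loss ≈ 3.88×10⁵ W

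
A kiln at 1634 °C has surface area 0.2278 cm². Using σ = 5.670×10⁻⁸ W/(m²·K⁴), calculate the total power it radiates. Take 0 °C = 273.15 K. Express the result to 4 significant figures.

P ≈ 17.09 W

T = 1634 °C + 273.15 = 1907.15 K.
Area A = 0.2278 cm² = 2.278×10⁻⁵ m².
P = σAT⁴ = 5.670×10⁻⁸ × 2.278×10⁻⁵ × (1907.15)⁴ = 17.09 W.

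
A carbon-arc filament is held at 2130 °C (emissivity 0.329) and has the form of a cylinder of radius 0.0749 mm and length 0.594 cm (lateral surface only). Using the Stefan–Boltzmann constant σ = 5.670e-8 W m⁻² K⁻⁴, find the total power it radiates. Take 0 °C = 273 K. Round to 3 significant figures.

P ≈ 1.74 W

T = 2130 °C + 273 = 2403 K.
Lateral area A = 2πrL = 2π×7.49×10⁻⁵×5.94×10⁻³ = 2.79543×10⁻⁶ m².
P = εσAT⁴ = 0.329 × 5.670×10⁻⁸ × 2.79543×10⁻⁶ × (2403)⁴ = 1.74 W.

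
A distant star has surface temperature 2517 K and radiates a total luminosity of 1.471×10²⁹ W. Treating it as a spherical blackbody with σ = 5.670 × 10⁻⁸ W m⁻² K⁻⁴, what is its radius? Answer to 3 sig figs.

L = 4πR²σT⁴ ⇒ R = √(L/(4πσT⁴)).
σT⁴ = 2.27570×10⁶ W/m², so R = √(1.471×10²⁹/(4π×2.27570×10⁶)) = 7.17×10¹⁰ m.

R ≈ 7.17×10¹⁰ m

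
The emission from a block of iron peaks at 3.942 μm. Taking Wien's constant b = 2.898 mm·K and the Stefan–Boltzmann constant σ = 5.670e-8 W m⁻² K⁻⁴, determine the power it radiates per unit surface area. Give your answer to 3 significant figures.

I ≈ 1.66×10⁴ W/m²

Wien's law: T = b/λ_max = 2.898×10⁻³/3.942×10⁻⁶ = 735.160 K.
Then I = σT⁴ = 5.670×10⁻⁸×(735.160)⁴ = 1.66×10⁴ W/m².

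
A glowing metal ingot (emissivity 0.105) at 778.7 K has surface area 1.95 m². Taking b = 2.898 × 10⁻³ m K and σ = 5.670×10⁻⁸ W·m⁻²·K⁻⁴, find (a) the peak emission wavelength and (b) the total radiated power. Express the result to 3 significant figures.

λ_max ≈ 3.72 μm; P ≈ 4.27×10³ W

(a) λ_max = b/T = 2.898×10⁻³/778.7 = 3.722×10⁻⁶ m = 3.72 μm.
Area A = 1.95 m².
(b) P = εσAT⁴ = 0.105×5.670×10⁻⁸×1.95×(778.7)⁴ = 4.27×10³ W.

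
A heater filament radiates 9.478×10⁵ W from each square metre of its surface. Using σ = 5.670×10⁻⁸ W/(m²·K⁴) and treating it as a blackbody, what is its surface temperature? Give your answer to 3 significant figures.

I = σT⁴, so T = (I/σ)^(1/4) = (9.478×10⁵/(5.670×10⁻⁸))^(1/4) = 2.02×10³ K.

T ≈ 2.02×10³ K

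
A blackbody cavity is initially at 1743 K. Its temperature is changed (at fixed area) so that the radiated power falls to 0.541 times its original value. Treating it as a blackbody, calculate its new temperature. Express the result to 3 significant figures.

P ∝ T⁴, so T₂/T₁ = (P₂/P₁)^(1/4) = (0.541)^(1/4) = 0.857629.
T₂ = 1743 × 0.857629 = 1.49×10³ K.

T₂ ≈ 1.49×10³ K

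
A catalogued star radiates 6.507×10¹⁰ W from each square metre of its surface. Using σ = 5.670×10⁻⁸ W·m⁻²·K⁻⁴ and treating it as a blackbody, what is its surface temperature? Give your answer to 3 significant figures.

T ≈ 3.27×10⁴ K

I = σT⁴, so T = (I/σ)^(1/4) = (6.507×10¹⁰/(5.670×10⁻⁸))^(1/4) = 3.27×10⁴ K.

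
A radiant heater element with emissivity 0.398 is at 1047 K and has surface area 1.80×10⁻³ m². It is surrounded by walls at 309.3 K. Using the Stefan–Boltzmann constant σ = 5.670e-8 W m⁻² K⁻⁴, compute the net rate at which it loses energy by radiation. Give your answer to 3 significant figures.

Area A = 1.80×10⁻³ m².
Net radiated power P_net = εσA(T⁴ − T₀⁴) = 0.398×5.670×10⁻⁸×1.80×10⁻³×(1047⁴ − 309.3⁴).
T⁴ − T₀⁴ = 1.20167×10¹² − 9.15208×10⁹ = 1.19252×10¹² K⁴, so P_net = 48.4 W.

Net loss ≈ 48.4 W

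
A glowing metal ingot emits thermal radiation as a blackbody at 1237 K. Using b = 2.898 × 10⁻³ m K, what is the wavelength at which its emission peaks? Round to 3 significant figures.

λ_max ≈ 2.34 μm

Wien's displacement law: λ_max = b/T = (2.898×10⁻³ m·K)/(1237 K) = 2.343×10⁻⁶ m.
That is 2.34 μm, in the infrared range.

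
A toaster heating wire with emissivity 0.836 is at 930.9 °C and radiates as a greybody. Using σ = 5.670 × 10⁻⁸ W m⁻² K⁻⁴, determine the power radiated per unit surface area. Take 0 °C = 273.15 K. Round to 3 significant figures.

T = 930.9 °C + 273.15 = 1204.05 K.
Stefan–Boltzmann: I = εσT⁴ = 0.836 × 5.670×10⁻⁸ × (1204.05)⁴ = 9.96×10⁴ W/m².

I ≈ 9.96×10⁴ W/m²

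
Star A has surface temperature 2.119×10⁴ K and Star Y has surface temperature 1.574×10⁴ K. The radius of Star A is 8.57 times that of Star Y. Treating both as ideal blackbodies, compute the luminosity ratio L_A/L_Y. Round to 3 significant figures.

L_A/L_Y ≈ 241

L ∝ R²T⁴, so L_A/L_Y = (R_A/R_Y)²(T_A/T_Y)⁴ = (8.57)² × (2.119×10⁴/1.574×10⁴)⁴ = 73.4449 × 3.28477 = 241.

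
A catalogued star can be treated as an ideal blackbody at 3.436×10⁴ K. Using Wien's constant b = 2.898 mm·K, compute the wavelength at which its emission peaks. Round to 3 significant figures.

Wien's displacement law: λ_max = b/T = (2.898×10⁻³ m·K)/(3.436×10⁴ K) = 8.434×10⁻⁸ m.
That is 84.3 nm, in the ultraviolet range.

λ_max ≈ 84.3 nm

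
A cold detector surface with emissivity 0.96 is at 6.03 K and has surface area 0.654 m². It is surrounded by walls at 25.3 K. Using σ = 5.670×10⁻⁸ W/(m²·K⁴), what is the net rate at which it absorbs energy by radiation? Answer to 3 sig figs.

Net gain ≈ 0.0145 W

Area A = 0.654 m².
Net radiated power P_net = εσA(T⁴ − T₀⁴) = 0.96×5.670×10⁻⁸×0.654×(6.03⁴ − 25.3⁴).
T⁴ − T₀⁴ = 1322.12 − 4.09715×10⁵ = -4.08393×10⁵ K⁴, so P_net = -0.0145 W — negative, meaning a net gain of 0.0145 W.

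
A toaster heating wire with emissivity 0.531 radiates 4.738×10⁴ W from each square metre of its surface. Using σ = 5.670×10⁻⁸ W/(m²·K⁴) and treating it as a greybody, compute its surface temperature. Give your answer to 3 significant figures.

T ≈ 1.12×10³ K

I = εσT⁴, so T = (I/εσ)^(1/4) = (4.738×10⁴/(0.531×5.670×10⁻⁸))^(1/4) = 1.12×10³ K.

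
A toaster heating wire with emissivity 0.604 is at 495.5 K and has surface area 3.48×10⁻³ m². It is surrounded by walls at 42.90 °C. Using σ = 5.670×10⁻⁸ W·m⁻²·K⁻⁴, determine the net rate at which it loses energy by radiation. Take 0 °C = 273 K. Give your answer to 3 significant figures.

Surroundings: T = 42.90 °C + 273 = 315.90 K.
Area A = 3.48×10⁻³ m².
Net radiated power P_net = εσA(T⁴ − T₀⁴) = 0.604×5.670×10⁻⁸×3.48×10⁻³×(495.5⁴ − 315.90⁴).
T⁴ − T₀⁴ = 6.02802×10¹⁰ − 9.95860×10⁹ = 5.03216×10¹⁰ K⁴, so P_net = 6.00 W.

Net loss ≈ 6.00 W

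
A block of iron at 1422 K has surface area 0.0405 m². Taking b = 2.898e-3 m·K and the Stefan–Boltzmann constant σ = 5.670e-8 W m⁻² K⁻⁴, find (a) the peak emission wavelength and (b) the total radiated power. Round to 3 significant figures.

(a) λ_max = b/T = 2.898×10⁻³/1422 = 2.038×10⁻⁶ m = 2.04 μm.
Area A = 0.0405 m².
(b) P = σAT⁴ = 5.670×10⁻⁸×0.0405×(1422)⁴ = 9.39×10³ W.

λ_max ≈ 2.04 μm; P ≈ 9.39×10³ W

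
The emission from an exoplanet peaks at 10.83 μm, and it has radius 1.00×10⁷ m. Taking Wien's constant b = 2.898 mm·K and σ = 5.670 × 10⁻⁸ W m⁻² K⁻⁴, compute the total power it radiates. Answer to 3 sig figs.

P ≈ 3.65×10¹⁷ W

Wien's law: T = b/λ_max = 2.898×10⁻³/1.083×10⁻⁵ = 267.590 K.
Surface area A = 4πR² = 4π(1.00×10⁷ m)² = 1.25664×10¹⁵ m².
Then P = σAT⁴ = 5.670×10⁻⁸×1.25664×10¹⁵×(267.590)⁴ = 3.65×10¹⁷ W.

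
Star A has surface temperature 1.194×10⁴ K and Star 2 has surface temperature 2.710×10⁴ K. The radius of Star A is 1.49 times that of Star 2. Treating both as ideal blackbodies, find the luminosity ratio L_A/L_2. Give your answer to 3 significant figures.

L_A/L_2 ≈ 0.0837

L ∝ R²T⁴, so L_A/L_2 = (R_A/R_2)²(T_A/T_2)⁴ = (1.49)² × (1.194×10⁴/2.710×10⁴)⁴ = 2.2201 × 0.0376825 = 0.0837.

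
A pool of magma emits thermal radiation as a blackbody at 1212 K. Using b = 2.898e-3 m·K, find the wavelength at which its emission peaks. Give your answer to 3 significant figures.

Wien's displacement law: λ_max = b/T = (2.898×10⁻³ m·K)/(1212 K) = 2.391×10⁻⁶ m.
That is 2.39×10³ nm, in the infrared range.

λ_max ≈ 2.39×10³ nm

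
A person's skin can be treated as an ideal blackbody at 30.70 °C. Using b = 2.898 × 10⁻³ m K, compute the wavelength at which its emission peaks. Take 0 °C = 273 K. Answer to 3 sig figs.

λ_max ≈ 9.54 μm

T = 30.70 °C + 273 = 303.70 K.
Wien's displacement law: λ_max = b/T = (2.898×10⁻³ m·K)/(303.70 K) = 9.542×10⁻⁶ m.
That is 9.54 μm, in the infrared range.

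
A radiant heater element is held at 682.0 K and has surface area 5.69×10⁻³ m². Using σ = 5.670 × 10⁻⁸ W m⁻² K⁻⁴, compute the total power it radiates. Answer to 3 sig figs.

P ≈ 69.8 W

Area A = 5.69×10⁻³ m².
P = σAT⁴ = 5.670×10⁻⁸ × 5.69×10⁻³ × (682.0)⁴ = 69.8 W.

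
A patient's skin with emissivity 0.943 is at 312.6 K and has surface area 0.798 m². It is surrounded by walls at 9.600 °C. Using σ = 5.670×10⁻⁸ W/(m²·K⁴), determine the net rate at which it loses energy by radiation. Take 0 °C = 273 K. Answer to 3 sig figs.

Surroundings: T = 9.600 °C + 273 = 282.600 K.
Area A = 0.798 m².
Net radiated power P_net = εσA(T⁴ − T₀⁴) = 0.943×5.670×10⁻⁸×0.798×(312.6⁴ − 282.600⁴).
T⁴ − T₀⁴ = 9.54896×10⁹ − 6.37806×10⁹ = 3.17090×10⁹ K⁴, so P_net = 135 W.

Net loss ≈ 135 W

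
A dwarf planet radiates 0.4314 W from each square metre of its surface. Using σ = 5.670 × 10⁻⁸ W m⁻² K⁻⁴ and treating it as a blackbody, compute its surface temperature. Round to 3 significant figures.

T ≈ 52.5 K

I = σT⁴, so T = (I/σ)^(1/4) = (0.4314/(5.670×10⁻⁸))^(1/4) = 52.5 K.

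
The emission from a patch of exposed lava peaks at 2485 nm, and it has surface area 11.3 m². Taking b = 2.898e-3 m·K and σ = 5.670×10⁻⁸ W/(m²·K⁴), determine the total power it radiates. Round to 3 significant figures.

Wien's law: T = b/λ_max = 2.898×10⁻³/2.485×10⁻⁶ = 1166.20 K.
Area A = 11.3 m².
Then P = σAT⁴ = 5.670×10⁻⁸×11.3×(1166.20)⁴ = 1.19×10⁶ W.

P ≈ 1.19×10⁶ W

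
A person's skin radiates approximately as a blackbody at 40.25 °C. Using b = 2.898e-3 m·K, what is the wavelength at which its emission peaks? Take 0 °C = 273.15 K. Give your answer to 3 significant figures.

λ_max ≈ 9.25 μm

T = 40.25 °C + 273.15 = 313.40 K.
Wien's displacement law: λ_max = b/T = (2.898×10⁻³ m·K)/(313.40 K) = 9.247×10⁻⁶ m.
That is 9.25 μm, in the infrared range.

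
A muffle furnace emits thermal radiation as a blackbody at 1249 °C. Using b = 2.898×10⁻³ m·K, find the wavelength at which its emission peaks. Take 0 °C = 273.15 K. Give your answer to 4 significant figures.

λ_max ≈ 1.904 μm

T = 1249 °C + 273.15 = 1522.15 K.
Wien's displacement law: λ_max = b/T = (2.898×10⁻³ m·K)/(1522.15 K) = 1.9039×10⁻⁶ m.
That is 1.904 μm, in the infrared range.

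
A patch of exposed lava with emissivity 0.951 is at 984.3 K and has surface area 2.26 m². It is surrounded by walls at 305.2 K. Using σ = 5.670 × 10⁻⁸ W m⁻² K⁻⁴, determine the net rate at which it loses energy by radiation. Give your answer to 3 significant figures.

Net loss ≈ 1.13×10⁵ W

Area A = 2.26 m².
Net radiated power P_net = εσA(T⁴ − T₀⁴) = 0.951×5.670×10⁻⁸×2.26×(984.3⁴ − 305.2⁴).
T⁴ − T₀⁴ = 9.38664×10¹¹ − 8.67637×10⁹ = 9.29988×10¹¹ K⁴, so P_net = 1.13×10⁵ W.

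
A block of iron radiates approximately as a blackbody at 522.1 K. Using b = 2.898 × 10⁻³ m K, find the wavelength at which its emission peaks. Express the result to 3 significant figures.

Wien's displacement law: λ_max = b/T = (2.898×10⁻³ m·K)/(522.1 K) = 5.551×10⁻⁶ m.
That is 5.55 μm, in the infrared range.

λ_max ≈ 5.55 μm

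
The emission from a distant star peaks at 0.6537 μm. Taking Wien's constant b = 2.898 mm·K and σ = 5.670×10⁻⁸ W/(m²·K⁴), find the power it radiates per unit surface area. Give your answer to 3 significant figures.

Wien's law: T = b/λ_max = 2.898×10⁻³/6.537×10⁻⁷ = 4433.23 K.
Then I = σT⁴ = 5.670×10⁻⁸×(4433.23)⁴ = 2.19×10⁷ W/m².

I ≈ 2.19×10⁷ W/m²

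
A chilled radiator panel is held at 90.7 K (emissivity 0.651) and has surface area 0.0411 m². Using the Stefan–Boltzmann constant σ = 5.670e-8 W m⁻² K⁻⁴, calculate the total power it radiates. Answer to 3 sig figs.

Area A = 0.0411 m².
P = εσAT⁴ = 0.651 × 5.670×10⁻⁸ × 0.0411 × (90.7)⁴ = 0.103 W.

P ≈ 0.103 W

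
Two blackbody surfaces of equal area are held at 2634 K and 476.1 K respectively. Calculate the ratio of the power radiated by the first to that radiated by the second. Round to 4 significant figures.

P₁/P₂ ≈ 936.9

With equal areas, P₁/P₂ = (T₁/T₂)⁴ = (2634/476.1)⁴ = 936.9.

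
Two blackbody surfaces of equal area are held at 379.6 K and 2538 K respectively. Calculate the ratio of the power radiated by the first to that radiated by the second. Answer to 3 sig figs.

With equal areas, P₁/P₂ = (T₁/T₂)⁴ = (379.6/2538)⁴ = 5.00×10⁻⁴.

P₁/P₂ ≈ 5.00×10⁻⁴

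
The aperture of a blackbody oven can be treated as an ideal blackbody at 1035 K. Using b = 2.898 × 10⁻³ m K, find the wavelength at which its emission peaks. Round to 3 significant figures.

Wien's displacement law: λ_max = b/T = (2.898×10⁻³ m·K)/(1035 K) = 2.800×10⁻⁶ m.
That is 2.80 μm, in the infrared range.

λ_max ≈ 2.80 μm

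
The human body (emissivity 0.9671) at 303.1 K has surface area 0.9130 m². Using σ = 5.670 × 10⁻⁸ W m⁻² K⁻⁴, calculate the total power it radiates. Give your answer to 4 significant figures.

P ≈ 422.5 W

Area A = 0.9130 m².
P = εσAT⁴ = 0.9671 × 5.670×10⁻⁸ × 0.9130 × (303.1)⁴ = 422.5 W.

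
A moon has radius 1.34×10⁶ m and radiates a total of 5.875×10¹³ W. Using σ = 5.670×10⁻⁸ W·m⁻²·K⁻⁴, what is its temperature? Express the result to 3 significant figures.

T ≈ 82.3 K

Surface area A = 4πR² = 4π(1.34×10⁶ m)² = 2.25642×10¹³ m².
P = σAT⁴ ⇒ T = (P/(σA))^(1/4) = (5.875×10¹³/(5.670×10⁻⁸×2.25642×10¹³))^(1/4) = 82.3 K.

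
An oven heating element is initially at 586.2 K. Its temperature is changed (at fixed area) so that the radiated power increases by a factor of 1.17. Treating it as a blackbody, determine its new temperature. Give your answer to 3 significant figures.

P ∝ T⁴, so T₂/T₁ = (P₂/P₁)^(1/4) = (1.17)^(1/4) = 1.04003.
T₂ = 586.2 × 1.04003 = 610 K.

T₂ ≈ 610 K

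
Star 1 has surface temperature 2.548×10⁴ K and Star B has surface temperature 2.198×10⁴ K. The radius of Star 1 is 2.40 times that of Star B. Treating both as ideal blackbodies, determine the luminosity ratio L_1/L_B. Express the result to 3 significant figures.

L_1/L_B ≈ 10.4

L ∝ R²T⁴, so L_1/L_B = (R_1/R_B)²(T_1/T_B)⁴ = (2.40)² × (2.548×10⁴/2.198×10⁴)⁴ = 5.76 × 1.80587 = 10.4.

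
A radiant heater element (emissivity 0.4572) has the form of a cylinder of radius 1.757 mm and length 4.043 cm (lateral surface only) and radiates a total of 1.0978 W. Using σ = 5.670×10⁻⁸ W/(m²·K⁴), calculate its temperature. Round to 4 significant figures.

T ≈ 555.0 K

Lateral area A = 2πrL = 2π×1.757×10⁻³×0.04043 = 4.46329×10⁻⁴ m².
P = εσAT⁴ ⇒ T = (P/(εσA))^(1/4) = (1.0978/(0.4572×5.670×10⁻⁸×4.46329×10⁻⁴))^(1/4) = 555.0 K.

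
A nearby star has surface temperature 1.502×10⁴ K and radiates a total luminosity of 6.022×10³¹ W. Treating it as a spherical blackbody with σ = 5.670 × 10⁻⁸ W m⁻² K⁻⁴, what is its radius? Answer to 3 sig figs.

L = 4πR²σT⁴ ⇒ R = √(L/(4πσT⁴)).
σT⁴ = 2.88578×10⁹ W/m², so R = √(6.022×10³¹/(4π×2.88578×10⁹)) = 4.08×10¹⁰ m.

R ≈ 4.08×10¹⁰ m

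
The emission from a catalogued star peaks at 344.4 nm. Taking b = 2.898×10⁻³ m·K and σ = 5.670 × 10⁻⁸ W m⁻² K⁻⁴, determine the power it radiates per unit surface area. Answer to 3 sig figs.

Wien's law: T = b/λ_max = 2.898×10⁻³/3.444×10⁻⁷ = 8414.63 K.
Then I = σT⁴ = 5.670×10⁻⁸×(8414.63)⁴ = 2.84×10⁸ W/m².

I ≈ 2.84×10⁸ W/m²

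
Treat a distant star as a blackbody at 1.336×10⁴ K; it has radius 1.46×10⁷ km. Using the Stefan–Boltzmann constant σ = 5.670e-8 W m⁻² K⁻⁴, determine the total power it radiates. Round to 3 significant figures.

Surface area A = 4πR² = 4π(1.46×10¹⁰ m)² = 2.67865×10²¹ m².
P = σAT⁴ = 5.670×10⁻⁸ × 2.67865×10²¹ × (1.336×10⁴)⁴ = 4.84×10³⁰ W.

P ≈ 4.84×10³⁰ W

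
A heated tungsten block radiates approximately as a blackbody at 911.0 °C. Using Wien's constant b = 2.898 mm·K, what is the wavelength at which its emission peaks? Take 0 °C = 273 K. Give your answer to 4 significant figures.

λ_max ≈ 2.448 μm

T = 911.0 °C + 273 = 1184.0 K.
Wien's displacement law: λ_max = b/T = (2.898×10⁻³ m·K)/(1184.0 K) = 2.4476×10⁻⁶ m.
That is 2.448 μm, in the infrared range.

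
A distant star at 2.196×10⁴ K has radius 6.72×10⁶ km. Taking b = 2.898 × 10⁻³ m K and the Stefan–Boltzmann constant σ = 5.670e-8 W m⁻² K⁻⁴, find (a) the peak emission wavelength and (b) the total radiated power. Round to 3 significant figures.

λ_max ≈ 132 nm; P ≈ 7.48×10³⁰ W

(a) λ_max = b/T = 2.898×10⁻³/2.196×10⁴ = 1.320×10⁻⁷ m = 132 nm.
Surface area A = 4πR² = 4π(6.72×10⁹ m)² = 5.67477×10²⁰ m².
(b) P = σAT⁴ = 5.670×10⁻⁸×5.67477×10²⁰×(2.196×10⁴)⁴ = 7.48×10³⁰ W.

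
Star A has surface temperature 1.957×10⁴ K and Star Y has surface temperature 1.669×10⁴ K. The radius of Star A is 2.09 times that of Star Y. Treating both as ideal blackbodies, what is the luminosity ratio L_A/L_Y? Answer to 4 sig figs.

L_A/L_Y ≈ 8.257

L ∝ R²T⁴, so L_A/L_Y = (R_A/R_Y)²(T_A/T_Y)⁴ = (2.09)² × (1.957×10⁴/1.669×10⁴)⁴ = 4.3681 × 1.89033 = 8.257.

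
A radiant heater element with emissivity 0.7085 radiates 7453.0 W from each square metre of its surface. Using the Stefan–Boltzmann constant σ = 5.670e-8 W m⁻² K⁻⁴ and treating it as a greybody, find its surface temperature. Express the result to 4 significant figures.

I = εσT⁴, so T = (I/εσ)^(1/4) = (7453.0/(0.7085×5.670×10⁻⁸))^(1/4) = 656.3 K.

T ≈ 656.3 K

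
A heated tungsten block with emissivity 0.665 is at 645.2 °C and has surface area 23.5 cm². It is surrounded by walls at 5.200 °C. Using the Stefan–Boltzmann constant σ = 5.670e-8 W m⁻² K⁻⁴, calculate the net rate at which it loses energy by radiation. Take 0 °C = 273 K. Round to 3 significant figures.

Net loss ≈ 62.5 W

T = 645.2 °C + 273 = 918.2 K.
Surroundings: T = 5.200 °C + 273 = 278.200 K.
Area A = 23.5 cm² = 2.35×10⁻³ m².
Net radiated power P_net = εσA(T⁴ − T₀⁴) = 0.665×5.670×10⁻⁸×2.35×10⁻³×(918.2⁴ − 278.200⁴).
T⁴ − T₀⁴ = 7.10803×10¹¹ − 5.99002×10⁹ = 7.04813×10¹¹ K⁴, so P_net = 62.5 W.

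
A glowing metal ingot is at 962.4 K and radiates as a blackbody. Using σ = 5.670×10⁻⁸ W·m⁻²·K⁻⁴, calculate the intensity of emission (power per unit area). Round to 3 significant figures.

I ≈ 4.86×10⁴ W/m²

Stefan–Boltzmann: I = σT⁴ = 5.670×10⁻⁸ × (962.4)⁴ = 4.86×10⁴ W/m².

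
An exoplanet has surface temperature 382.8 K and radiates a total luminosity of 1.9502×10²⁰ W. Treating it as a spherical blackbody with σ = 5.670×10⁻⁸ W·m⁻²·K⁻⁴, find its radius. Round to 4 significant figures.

R ≈ 1.129×10⁸ m

L = 4πR²σT⁴ ⇒ R = √(L/(4πσT⁴)).
σT⁴ = 1217.51 W/m², so R = √(1.9502×10²⁰/(4π×1217.51)) = 1.129×10⁸ m.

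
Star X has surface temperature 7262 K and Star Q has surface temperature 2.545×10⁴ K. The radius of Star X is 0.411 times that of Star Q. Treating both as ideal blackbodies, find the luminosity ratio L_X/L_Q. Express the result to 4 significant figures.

L ∝ R²T⁴, so L_X/L_Q = (R_X/R_Q)²(T_X/T_Q)⁴ = (0.411)² × (7262/2.545×10⁴)⁴ = 0.168921 × 6.62939×10⁻³ = 1.120×10⁻³.

L_X/L_Q ≈ 1.120×10⁻³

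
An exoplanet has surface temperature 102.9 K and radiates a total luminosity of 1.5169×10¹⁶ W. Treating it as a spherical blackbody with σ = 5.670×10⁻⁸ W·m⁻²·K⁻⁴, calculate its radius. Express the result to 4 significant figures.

L = 4πR²σT⁴ ⇒ R = √(L/(4πσT⁴)).
σT⁴ = 6.35689 W/m², so R = √(1.5169×10¹⁶/(4π×6.35689)) = 1.378×10⁷ m.

R ≈ 1.378×10⁷ m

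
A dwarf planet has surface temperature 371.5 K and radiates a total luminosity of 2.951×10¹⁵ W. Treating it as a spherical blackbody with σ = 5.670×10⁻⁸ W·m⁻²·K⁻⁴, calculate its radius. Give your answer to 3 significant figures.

R ≈ 4.66×10⁵ m

L = 4πR²σT⁴ ⇒ R = √(L/(4πσT⁴)).
σT⁴ = 1079.99 W/m², so R = √(2.951×10¹⁵/(4π×1079.99)) = 4.66×10⁵ m.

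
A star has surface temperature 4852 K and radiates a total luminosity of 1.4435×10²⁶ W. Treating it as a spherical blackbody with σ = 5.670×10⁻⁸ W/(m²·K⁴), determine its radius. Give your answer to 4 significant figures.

L = 4πR²σT⁴ ⇒ R = √(L/(4πσT⁴)).
σT⁴ = 3.14243×10⁷ W/m², so R = √(1.4435×10²⁶/(4π×3.14243×10⁷)) = 6.046×10⁸ m.

R ≈ 6.046×10⁸ m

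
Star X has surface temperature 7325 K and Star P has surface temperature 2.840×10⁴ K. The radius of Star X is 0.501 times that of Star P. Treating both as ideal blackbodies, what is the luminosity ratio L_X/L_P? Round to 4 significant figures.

L_X/L_P ≈ 1.111×10⁻³

L ∝ R²T⁴, so L_X/L_P = (R_X/R_P)²(T_X/T_P)⁴ = (0.501)² × (7325/2.840×10⁴)⁴ = 0.251001 × 4.42545×10⁻³ = 1.111×10⁻³.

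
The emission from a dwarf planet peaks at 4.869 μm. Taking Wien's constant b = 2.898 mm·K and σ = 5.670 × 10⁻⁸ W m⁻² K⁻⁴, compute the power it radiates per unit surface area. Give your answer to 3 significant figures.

Wien's law: T = b/λ_max = 2.898×10⁻³/4.869×10⁻⁶ = 595.194 K.
Then I = σT⁴ = 5.670×10⁻⁸×(595.194)⁴ = 7.12×10³ W/m².

I ≈ 7.12×10³ W/m²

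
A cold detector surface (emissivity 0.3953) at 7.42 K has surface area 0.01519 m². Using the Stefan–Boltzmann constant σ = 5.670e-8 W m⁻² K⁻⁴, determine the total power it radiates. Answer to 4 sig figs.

Area A = 0.01519 m².
P = εσAT⁴ = 0.3953 × 5.670×10⁻⁸ × 0.01519 × (7.42)⁴ = 1.032×10⁻⁶ W.

P ≈ 1.032×10⁻⁶ W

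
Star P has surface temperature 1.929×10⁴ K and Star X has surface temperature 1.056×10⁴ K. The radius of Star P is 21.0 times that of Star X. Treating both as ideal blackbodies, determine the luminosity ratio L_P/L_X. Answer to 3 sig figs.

L_P/L_X ≈ 4.91×10³

L ∝ R²T⁴, so L_P/L_X = (R_P/R_X)²(T_P/T_X)⁴ = (21.0)² × (1.929×10⁴/1.056×10⁴)⁴ = 441 × 11.1346 = 4.91×10³.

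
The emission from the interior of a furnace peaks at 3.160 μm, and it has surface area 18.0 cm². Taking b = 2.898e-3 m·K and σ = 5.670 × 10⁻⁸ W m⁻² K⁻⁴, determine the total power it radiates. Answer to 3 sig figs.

Wien's law: T = b/λ_max = 2.898×10⁻³/3.160×10⁻⁶ = 917.089 K.
Area A = 18.0 cm² = 1.80×10⁻³ m².
Then P = σAT⁴ = 5.670×10⁻⁸×1.80×10⁻³×(917.089)⁴ = 72.2 W.

P ≈ 72.2 W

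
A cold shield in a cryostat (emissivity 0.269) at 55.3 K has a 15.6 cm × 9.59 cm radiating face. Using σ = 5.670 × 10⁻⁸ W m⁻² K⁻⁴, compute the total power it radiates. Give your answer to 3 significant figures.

P ≈ 2.13×10⁻³ W

Area A = 0.156 × 0.0959 = 0.0149604 m².
P = εσAT⁴ = 0.269 × 5.670×10⁻⁸ × 0.0149604 × (55.3)⁴ = 2.13×10⁻³ W.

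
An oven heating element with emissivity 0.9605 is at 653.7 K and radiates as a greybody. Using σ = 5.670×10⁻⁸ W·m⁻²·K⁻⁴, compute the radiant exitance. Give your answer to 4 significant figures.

I ≈ 9945 W/m²

Stefan–Boltzmann: I = εσT⁴ = 0.9605 × 5.670×10⁻⁸ × (653.7)⁴ = 9945 W/m².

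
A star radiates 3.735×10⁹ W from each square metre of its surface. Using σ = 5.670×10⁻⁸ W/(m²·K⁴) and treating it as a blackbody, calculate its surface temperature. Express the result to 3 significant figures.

I = σT⁴, so T = (I/σ)^(1/4) = (3.735×10⁹/(5.670×10⁻⁸))^(1/4) = 1.60×10⁴ K.

T ≈ 1.60×10⁴ K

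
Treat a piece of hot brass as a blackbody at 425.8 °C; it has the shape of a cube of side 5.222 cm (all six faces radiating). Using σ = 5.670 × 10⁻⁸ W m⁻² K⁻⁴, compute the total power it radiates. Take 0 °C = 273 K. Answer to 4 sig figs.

P ≈ 221.2 W

T = 425.8 °C + 273 = 698.8 K.
Area A = 6s² = 6×(0.05222 m)² = 0.0163616 m².
P = σAT⁴ = 5.670×10⁻⁸ × 0.0163616 × (698.8)⁴ = 221.2 W.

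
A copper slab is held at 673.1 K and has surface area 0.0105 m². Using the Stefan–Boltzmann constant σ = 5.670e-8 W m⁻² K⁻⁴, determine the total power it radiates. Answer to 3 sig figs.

P ≈ 122 W

Area A = 0.0105 m².
P = σAT⁴ = 5.670×10⁻⁸ × 0.0105 × (673.1)⁴ = 122 W.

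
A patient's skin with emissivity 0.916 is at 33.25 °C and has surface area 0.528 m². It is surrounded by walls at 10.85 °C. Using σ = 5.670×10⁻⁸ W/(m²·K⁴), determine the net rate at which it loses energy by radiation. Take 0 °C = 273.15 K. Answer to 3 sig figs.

T = 33.25 °C + 273.15 = 306.40 K.
Surroundings: T = 10.85 °C + 273.15 = 284.00 K.
Area A = 0.528 m².
Net radiated power P_net = εσA(T⁴ − T₀⁴) = 0.916×5.670×10⁻⁸×0.528×(306.40⁴ − 284.00⁴).
T⁴ − T₀⁴ = 8.81363×10⁹ − 6.50539×10⁹ = 2.30824×10⁹ K⁴, so P_net = 63.3 W.

Net loss ≈ 63.3 W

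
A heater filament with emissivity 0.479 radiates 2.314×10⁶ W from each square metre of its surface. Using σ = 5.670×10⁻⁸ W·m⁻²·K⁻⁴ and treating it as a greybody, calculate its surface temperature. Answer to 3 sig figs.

I = εσT⁴, so T = (I/εσ)^(1/4) = (2.314×10⁶/(0.479×5.670×10⁻⁸))^(1/4) = 3.04×10³ K.

T ≈ 3.04×10³ K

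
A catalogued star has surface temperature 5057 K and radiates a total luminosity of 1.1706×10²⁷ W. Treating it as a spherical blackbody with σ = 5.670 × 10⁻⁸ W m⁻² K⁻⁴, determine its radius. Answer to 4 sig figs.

L = 4πR²σT⁴ ⇒ R = √(L/(4πσT⁴)).
σT⁴ = 3.70813×10⁷ W/m², so R = √(1.1706×10²⁷/(4π×3.70813×10⁷)) = 1.585×10⁹ m.

R ≈ 1.585×10⁹ m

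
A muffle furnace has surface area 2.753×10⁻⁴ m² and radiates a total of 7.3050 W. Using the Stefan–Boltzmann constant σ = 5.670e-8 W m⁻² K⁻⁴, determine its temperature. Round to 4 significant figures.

Area A = 2.753×10⁻⁴ m².
P = σAT⁴ ⇒ T = (P/(σA))^(1/4) = (7.3050/(5.670×10⁻⁸×2.753×10⁻⁴))^(1/4) = 827.1 K.

T ≈ 827.1 K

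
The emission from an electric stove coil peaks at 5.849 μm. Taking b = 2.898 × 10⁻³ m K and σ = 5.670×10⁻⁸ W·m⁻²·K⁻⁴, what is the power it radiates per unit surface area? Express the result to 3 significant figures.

I ≈ 3.42×10³ W/m²

Wien's law: T = b/λ_max = 2.898×10⁻³/5.849×10⁻⁶ = 495.469 K.
Then I = σT⁴ = 5.670×10⁻⁸×(495.469)⁴ = 3.42×10³ W/m².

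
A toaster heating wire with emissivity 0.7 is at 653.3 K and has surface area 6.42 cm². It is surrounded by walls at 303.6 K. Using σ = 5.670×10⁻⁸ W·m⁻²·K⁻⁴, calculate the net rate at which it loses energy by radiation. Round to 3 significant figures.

Net loss ≈ 4.43 W

Area A = 6.42 cm² = 6.42×10⁻⁴ m².
Net radiated power P_net = εσA(T⁴ − T₀⁴) = 0.7×5.670×10⁻⁸×6.42×10⁻⁴×(653.3⁴ − 303.6⁴).
T⁴ − T₀⁴ = 1.82159×10¹¹ − 8.49585×10⁹ = 1.73663×10¹¹ K⁴, so P_net = 4.43 W.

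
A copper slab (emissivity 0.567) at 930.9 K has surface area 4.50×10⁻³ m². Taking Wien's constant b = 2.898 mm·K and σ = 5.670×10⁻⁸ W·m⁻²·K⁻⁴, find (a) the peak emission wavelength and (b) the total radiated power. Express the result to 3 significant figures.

λ_max ≈ 3.11 μm; P ≈ 109 W

(a) λ_max = b/T = 2.898×10⁻³/930.9 = 3.113×10⁻⁶ m = 3.11 μm.
Area A = 4.50×10⁻³ m².
(b) P = εσAT⁴ = 0.567×5.670×10⁻⁸×4.50×10⁻³×(930.9)⁴ = 109 W.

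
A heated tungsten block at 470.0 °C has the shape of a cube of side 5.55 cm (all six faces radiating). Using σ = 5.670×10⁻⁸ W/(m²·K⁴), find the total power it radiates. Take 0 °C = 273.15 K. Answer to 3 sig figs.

P ≈ 320 W

T = 470.0 °C + 273.15 = 743.15 K.
Area A = 6s² = 6×(0.0555 m)² = 0.0184815 m².
P = σAT⁴ = 5.670×10⁻⁸ × 0.0184815 × (743.15)⁴ = 320 W.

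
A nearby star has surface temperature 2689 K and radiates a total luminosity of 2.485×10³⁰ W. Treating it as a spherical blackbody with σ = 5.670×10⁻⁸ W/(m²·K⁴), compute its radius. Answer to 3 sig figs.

L = 4πR²σT⁴ ⇒ R = √(L/(4πσT⁴)).
σT⁴ = 2.96446×10⁶ W/m², so R = √(2.485×10³⁰/(4π×2.96446×10⁶)) = 2.58×10¹¹ m.

R ≈ 2.58×10¹¹ m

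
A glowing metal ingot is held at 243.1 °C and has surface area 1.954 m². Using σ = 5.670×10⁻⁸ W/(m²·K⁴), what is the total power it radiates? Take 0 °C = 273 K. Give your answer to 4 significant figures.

T = 243.1 °C + 273 = 516.1 K.
Area A = 1.954 m².
P = σAT⁴ = 5.670×10⁻⁸ × 1.954 × (516.1)⁴ = 7860 W.

P ≈ 7860 W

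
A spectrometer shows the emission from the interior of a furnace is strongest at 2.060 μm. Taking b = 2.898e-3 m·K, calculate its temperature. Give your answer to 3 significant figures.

T ≈ 1.41×10³ K

Wien's law gives T = b/λ_max = (2.898×10⁻³ m·K)/(2.060×10⁻⁶ m) = 1.41×10³ K.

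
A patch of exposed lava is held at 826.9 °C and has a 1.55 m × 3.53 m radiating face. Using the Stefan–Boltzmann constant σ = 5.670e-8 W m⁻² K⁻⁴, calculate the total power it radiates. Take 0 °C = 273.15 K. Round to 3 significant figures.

T = 826.9 °C + 273.15 = 1100.05 K.
Area A = 1.55 × 3.53 = 5.4715 m².
P = σAT⁴ = 5.670×10⁻⁸ × 5.4715 × (1100.05)⁴ = 4.54×10⁵ W.

P ≈ 4.54×10⁵ W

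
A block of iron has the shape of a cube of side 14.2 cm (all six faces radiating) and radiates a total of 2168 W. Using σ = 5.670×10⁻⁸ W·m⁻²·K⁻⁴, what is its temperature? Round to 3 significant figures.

Area A = 6s² = 6×(0.142 m)² = 0.120984 m².
P = σAT⁴ ⇒ T = (P/(σA))^(1/4) = (2168/(5.670×10⁻⁸×0.120984))^(1/4) = 750 K.

T ≈ 750 K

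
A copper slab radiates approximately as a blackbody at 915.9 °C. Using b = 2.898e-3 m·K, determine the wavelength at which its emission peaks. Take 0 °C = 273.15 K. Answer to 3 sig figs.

λ_max ≈ 2.44 μm

T = 915.9 °C + 273.15 = 1189.05 K.
Wien's displacement law: λ_max = b/T = (2.898×10⁻³ m·K)/(1189.05 K) = 2.437×10⁻⁶ m.
That is 2.44 μm, in the infrared range.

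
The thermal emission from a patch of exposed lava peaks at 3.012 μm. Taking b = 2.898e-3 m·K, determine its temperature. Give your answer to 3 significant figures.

T ≈ 962 K

Wien's law gives T = b/λ_max = (2.898×10⁻³ m·K)/(3.012×10⁻⁶ m) = 962 K.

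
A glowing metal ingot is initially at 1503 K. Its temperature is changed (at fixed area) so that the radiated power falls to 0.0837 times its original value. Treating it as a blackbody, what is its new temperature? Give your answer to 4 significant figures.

T₂ ≈ 808.4 K

P ∝ T⁴, so T₂/T₁ = (P₂/P₁)^(1/4) = (0.0837)^(1/4) = 0.537875.
T₂ = 1503 × 0.537875 = 808.4 K.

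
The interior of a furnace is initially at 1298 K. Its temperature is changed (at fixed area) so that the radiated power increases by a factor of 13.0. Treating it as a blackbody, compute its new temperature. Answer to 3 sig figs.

P ∝ T⁴, so T₂/T₁ = (P₂/P₁)^(1/4) = (13.0)^(1/4) = 1.89883.
T₂ = 1298 × 1.89883 = 2.46×10³ K.

T₂ ≈ 2.46×10³ K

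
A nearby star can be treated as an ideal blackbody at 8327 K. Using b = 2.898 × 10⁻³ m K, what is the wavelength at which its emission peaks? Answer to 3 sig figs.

Wien's displacement law: λ_max = b/T = (2.898×10⁻³ m·K)/(8327 K) = 3.480×10⁻⁷ m.
That is 0.348 μm, in the ultraviolet range.

λ_max ≈ 0.348 μm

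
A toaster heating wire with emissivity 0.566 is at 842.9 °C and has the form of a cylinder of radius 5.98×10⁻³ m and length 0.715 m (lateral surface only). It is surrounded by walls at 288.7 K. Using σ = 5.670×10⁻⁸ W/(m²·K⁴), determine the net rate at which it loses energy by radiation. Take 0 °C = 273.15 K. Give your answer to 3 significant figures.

Net loss ≈ 1.33×10³ W

T = 842.9 °C + 273.15 = 1116.05 K.
Lateral area A = 2πrL = 2π×5.98×10⁻³×0.715 = 0.0268650 m².
Net radiated power P_net = εσA(T⁴ − T₀⁴) = 0.566×5.670×10⁻⁸×0.0268650×(1116.05⁴ − 288.7⁴).
T⁴ − T₀⁴ = 1.55144×10¹² − 6.94684×10⁹ = 1.54449×10¹² K⁴, so P_net = 1.33×10³ W.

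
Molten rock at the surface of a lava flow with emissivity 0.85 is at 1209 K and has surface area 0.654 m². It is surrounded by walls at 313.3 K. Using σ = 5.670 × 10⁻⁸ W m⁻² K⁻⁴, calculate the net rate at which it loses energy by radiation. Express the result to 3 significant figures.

Net loss ≈ 6.70×10⁴ W

Area A = 0.654 m².
Net radiated power P_net = εσA(T⁴ − T₀⁴) = 0.85×5.670×10⁻⁸×0.654×(1209⁴ − 313.3⁴).
T⁴ − T₀⁴ = 2.13651×10¹² − 9.63478×10⁹ = 2.12688×10¹² K⁴, so P_net = 6.70×10⁴ W.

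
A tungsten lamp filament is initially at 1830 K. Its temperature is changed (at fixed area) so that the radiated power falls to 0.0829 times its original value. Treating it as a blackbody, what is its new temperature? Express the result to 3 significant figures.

T₂ ≈ 982 K

P ∝ T⁴, so T₂/T₁ = (P₂/P₁)^(1/4) = (0.0829)^(1/4) = 0.536585.
T₂ = 1830 × 0.536585 = 982 K.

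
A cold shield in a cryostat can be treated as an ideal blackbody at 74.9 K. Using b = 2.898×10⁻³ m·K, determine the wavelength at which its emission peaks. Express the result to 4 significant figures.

Wien's displacement law: λ_max = b/T = (2.898×10⁻³ m·K)/(74.9 K) = 3.8692×10⁻⁵ m.
That is 38.69 μm, in the infrared range.

λ_max ≈ 38.69 μm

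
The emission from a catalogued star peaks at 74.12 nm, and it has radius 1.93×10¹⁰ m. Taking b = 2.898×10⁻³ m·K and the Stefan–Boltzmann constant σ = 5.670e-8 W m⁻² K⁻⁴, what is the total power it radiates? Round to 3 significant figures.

Wien's law: T = b/λ_max = 2.898×10⁻³/7.412×10⁻⁸ = 39098.8 K.
Surface area A = 4πR² = 4π(1.93×10¹⁰ m)² = 4.68085×10²¹ m².
Then P = σAT⁴ = 5.670×10⁻⁸×4.68085×10²¹×(39098.8)⁴ = 6.20×10³² W.

P ≈ 6.20×10³² W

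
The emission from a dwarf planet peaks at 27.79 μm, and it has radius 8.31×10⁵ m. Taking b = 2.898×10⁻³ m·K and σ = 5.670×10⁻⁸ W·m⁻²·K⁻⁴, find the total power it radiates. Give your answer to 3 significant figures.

P ≈ 5.82×10¹³ W

Wien's law: T = b/λ_max = 2.898×10⁻³/2.779×10⁻⁵ = 104.282 K.
Surface area A = 4πR² = 4π(8.31×10⁵ m)² = 8.67785×10¹² m².
Then P = σAT⁴ = 5.670×10⁻⁸×8.67785×10¹²×(104.282)⁴ = 5.82×10¹³ W.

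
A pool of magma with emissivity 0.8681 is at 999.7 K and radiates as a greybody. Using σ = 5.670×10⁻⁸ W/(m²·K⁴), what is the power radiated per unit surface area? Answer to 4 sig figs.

I ≈ 4.916×10⁴ W/m²

Stefan–Boltzmann: I = εσT⁴ = 0.8681 × 5.670×10⁻⁸ × (999.7)⁴ = 4.916×10⁴ W/m².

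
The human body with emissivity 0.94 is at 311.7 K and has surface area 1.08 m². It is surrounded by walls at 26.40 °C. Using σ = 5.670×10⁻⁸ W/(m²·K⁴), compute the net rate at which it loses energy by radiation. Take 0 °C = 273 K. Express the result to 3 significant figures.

Net loss ≈ 80.8 W

Surroundings: T = 26.40 °C + 273 = 299.40 K.
Area A = 1.08 m².
Net radiated power P_net = εσA(T⁴ − T₀⁴) = 0.94×5.670×10⁻⁸×1.08×(311.7⁴ − 299.40⁴).
T⁴ − T₀⁴ = 9.43946×10⁹ − 8.03539×10⁹ = 1.40407×10⁹ K⁴, so P_net = 80.8 W.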